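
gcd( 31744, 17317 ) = 1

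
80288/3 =80288/3  =  26762.67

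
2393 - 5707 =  - 3314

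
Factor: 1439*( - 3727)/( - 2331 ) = 5363153/2331 =3^(  -  2) * 7^( - 1)*37^ ( - 1)*1439^1* 3727^1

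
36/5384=9/1346  =  0.01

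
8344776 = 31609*264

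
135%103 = 32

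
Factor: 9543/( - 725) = -3^1 *5^( - 2)*29^ (-1) * 3181^1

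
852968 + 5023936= 5876904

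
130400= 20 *6520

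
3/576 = 1/192=0.01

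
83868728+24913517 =108782245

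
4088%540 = 308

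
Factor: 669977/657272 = 2^ ( - 3) * 7^1 * 97^ ( - 1)*113^1 =791/776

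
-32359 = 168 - 32527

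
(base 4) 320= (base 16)38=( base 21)2e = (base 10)56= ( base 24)28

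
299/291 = 299/291 = 1.03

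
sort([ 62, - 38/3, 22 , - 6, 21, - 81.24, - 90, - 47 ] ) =[-90,-81.24, - 47,- 38/3, - 6, 21, 22,62 ] 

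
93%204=93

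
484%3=1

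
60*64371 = 3862260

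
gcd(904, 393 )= 1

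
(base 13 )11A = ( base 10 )192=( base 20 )9C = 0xc0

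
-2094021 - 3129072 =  - 5223093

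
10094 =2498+7596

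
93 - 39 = 54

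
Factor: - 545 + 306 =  - 239^1 = - 239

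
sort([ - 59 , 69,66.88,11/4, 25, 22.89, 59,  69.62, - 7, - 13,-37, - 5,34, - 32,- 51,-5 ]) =[-59,-51,-37,-32, - 13 ,-7, -5 , - 5,11/4, 22.89,25, 34,59,66.88, 69,69.62 ]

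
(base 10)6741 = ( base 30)7EL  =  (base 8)15125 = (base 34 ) 5s9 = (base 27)96i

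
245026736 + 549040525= 794067261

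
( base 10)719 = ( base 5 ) 10334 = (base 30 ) NT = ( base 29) on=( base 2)1011001111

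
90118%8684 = 3278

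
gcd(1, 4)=1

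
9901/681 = 14 + 367/681 = 14.54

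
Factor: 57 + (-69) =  - 12 = - 2^2*3^1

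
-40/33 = -40/33  =  -1.21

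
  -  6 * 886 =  - 5316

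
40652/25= 40652/25 = 1626.08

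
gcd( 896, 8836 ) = 4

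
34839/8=4354+7/8 =4354.88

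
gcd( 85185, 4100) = 5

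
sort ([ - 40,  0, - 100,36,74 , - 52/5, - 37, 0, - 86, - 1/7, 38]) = [ - 100, - 86, - 40 , - 37, - 52/5, - 1/7,0,0,36, 38, 74]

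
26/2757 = 26/2757 = 0.01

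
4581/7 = 4581/7 = 654.43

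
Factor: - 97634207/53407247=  - 11^1*43^( - 1 )*1307^1*6791^1* 1242029^( - 1)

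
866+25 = 891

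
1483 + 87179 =88662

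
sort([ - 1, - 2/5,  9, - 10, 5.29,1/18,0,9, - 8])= [ - 10, - 8, - 1, - 2/5,0,1/18,5.29,  9, 9]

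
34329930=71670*479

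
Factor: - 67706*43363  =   - 2935935278 = - 2^1* 97^1*103^1*349^1*421^1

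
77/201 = 77/201 = 0.38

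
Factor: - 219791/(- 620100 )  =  2^( - 2)*3^ ( - 2)*5^( - 2)*11^1* 29^1 = 319/900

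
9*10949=98541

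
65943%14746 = 6959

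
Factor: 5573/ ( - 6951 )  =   - 3^( - 1 )*7^( - 1)*331^( - 1 )* 5573^1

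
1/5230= 1/5230 = 0.00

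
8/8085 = 8/8085 = 0.00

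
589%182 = 43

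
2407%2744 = 2407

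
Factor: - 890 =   -  2^1 * 5^1*89^1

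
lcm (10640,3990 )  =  31920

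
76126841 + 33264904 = 109391745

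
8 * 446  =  3568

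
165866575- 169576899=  - 3710324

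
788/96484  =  197/24121 = 0.01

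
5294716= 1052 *5033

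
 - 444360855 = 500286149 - 944647004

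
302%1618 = 302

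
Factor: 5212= 2^2 * 1303^1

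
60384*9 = 543456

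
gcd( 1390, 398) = 2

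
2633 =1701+932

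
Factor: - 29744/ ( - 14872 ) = 2^1=2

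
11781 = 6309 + 5472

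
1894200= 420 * 4510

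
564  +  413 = 977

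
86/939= 86/939=0.09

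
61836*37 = 2287932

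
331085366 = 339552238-8466872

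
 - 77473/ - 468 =165 + 253/468 = 165.54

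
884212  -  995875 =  - 111663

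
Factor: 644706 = 2^1*3^3*11939^1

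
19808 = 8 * 2476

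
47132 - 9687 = 37445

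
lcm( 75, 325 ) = 975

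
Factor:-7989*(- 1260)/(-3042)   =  -2^1*3^1*5^1*7^1*13^( - 2 )*2663^1 = -559230/169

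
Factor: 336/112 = 3 = 3^1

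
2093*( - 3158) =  - 6609694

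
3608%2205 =1403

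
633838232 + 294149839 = 927988071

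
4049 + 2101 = 6150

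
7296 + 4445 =11741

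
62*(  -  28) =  - 1736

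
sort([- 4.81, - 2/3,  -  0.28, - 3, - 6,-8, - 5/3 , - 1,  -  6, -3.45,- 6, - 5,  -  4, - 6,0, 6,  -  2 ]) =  [-8, - 6, - 6, -6, - 6, - 5,-4.81, - 4, - 3.45, - 3, - 2, - 5/3,-1, - 2/3, - 0.28, 0, 6]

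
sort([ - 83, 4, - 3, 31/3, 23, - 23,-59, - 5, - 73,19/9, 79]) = [ - 83,-73, - 59, - 23,  -  5, - 3, 19/9 , 4,31/3,23,79]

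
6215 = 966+5249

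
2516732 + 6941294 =9458026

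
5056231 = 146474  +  4909757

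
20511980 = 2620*7829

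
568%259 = 50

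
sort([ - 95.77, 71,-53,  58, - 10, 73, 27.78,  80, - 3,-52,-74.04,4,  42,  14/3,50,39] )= [ - 95.77, - 74.04,-53,-52,-10,  -  3 , 4 , 14/3, 27.78,  39, 42  ,  50 , 58, 71,73,80 ] 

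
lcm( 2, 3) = 6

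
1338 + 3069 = 4407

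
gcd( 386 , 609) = 1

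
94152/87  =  31384/29  =  1082.21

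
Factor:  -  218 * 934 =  - 203612 = -2^2*109^1 *467^1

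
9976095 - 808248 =9167847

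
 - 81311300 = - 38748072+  -42563228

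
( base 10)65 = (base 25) 2f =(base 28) 29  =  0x41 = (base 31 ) 23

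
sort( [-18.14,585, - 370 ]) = [-370,-18.14, 585 ]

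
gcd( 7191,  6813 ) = 9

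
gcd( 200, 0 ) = 200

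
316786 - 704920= - 388134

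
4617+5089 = 9706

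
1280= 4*320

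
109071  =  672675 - 563604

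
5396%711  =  419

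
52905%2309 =2107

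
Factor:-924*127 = - 2^2*3^1*7^1*11^1*127^1 = - 117348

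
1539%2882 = 1539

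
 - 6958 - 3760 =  - 10718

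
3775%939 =19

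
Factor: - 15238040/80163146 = - 2^2*5^1*7^( - 1) * 283^(-1)*20233^(-1 )*380951^1 = - 7619020/40081573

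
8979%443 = 119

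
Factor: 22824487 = 7^1*  23^1*141767^1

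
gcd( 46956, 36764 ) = 364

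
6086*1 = 6086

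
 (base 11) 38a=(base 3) 122002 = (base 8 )715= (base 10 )461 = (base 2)111001101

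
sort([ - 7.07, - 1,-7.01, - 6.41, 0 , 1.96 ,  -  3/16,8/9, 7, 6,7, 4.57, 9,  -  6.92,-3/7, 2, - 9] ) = [ - 9, - 7.07, - 7.01, - 6.92, - 6.41, - 1 , - 3/7, - 3/16,0, 8/9, 1.96, 2, 4.57,6, 7, 7, 9 ]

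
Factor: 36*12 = 2^4*3^3 = 432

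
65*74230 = 4824950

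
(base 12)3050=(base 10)5244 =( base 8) 12174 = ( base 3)21012020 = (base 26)7JI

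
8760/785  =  11 + 25/157 = 11.16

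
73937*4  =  295748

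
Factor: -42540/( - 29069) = 60/41 = 2^2*3^1*5^1*41^ ( - 1) 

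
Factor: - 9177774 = -2^1*3^1*1529629^1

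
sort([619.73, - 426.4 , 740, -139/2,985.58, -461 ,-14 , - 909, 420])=[-909,-461,-426.4, - 139/2, - 14,420,619.73, 740, 985.58] 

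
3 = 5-2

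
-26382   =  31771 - 58153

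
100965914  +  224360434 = 325326348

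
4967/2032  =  4967/2032 = 2.44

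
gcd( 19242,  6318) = 18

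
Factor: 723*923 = 667329 = 3^1*13^1*71^1*241^1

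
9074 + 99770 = 108844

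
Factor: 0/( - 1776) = 0=0^1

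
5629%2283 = 1063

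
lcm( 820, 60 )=2460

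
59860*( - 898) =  - 53754280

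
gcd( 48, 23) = 1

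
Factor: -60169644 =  - 2^2*3^2*1671379^1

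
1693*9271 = 15695803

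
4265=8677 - 4412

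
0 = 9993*0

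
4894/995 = 4 + 914/995=   4.92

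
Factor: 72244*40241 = 2^2*18061^1* 40241^1= 2907170804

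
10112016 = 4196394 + 5915622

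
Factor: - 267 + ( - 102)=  - 369 = - 3^2 * 41^1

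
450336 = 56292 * 8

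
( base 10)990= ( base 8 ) 1736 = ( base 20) 29a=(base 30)130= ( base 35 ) sa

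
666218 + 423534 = 1089752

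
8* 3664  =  29312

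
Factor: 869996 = 2^2 * 217499^1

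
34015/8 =4251 + 7/8 = 4251.88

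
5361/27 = 1787/9 = 198.56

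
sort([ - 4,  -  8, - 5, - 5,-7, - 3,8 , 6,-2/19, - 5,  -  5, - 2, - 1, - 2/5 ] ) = [ - 8 , - 7, - 5, - 5, - 5, - 5, - 4,-3, - 2, -1, - 2/5, - 2/19,6 , 8] 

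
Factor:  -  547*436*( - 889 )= 2^2*7^1*  109^1*127^1*547^1 = 212019388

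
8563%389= 5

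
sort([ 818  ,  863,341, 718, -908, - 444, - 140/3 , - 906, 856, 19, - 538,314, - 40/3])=[- 908,  -  906, - 538,  -  444, - 140/3, - 40/3, 19,314,341, 718 , 818, 856,  863 ]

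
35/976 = 35/976 = 0.04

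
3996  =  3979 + 17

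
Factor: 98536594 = 2^1 * 13^1*61^1 * 62129^1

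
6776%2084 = 524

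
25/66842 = 25/66842 = 0.00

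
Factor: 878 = 2^1*439^1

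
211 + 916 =1127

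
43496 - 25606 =17890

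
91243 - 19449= 71794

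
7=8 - 1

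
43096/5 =8619 + 1/5= 8619.20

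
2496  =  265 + 2231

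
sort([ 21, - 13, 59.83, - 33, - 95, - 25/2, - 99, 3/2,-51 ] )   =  [-99, - 95, - 51, - 33,  -  13,-25/2, 3/2,21,59.83 ] 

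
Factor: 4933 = 4933^1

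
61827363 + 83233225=145060588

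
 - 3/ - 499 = 3/499 = 0.01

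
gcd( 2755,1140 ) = 95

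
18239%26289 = 18239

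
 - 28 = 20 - 48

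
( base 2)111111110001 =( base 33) 3om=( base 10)4081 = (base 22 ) 89b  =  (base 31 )47k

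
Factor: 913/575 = 5^(  -  2 )*11^1*23^( - 1 )*83^1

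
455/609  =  65/87 = 0.75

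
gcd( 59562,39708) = 19854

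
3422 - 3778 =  - 356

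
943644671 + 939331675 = 1882976346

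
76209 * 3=228627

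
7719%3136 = 1447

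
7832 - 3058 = 4774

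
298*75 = 22350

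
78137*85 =6641645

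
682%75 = 7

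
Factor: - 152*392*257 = -2^6*7^2*19^1*257^1 = - 15313088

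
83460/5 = 16692 = 16692.00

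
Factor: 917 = 7^1* 131^1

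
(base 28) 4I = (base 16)82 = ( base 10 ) 130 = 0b10000010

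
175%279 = 175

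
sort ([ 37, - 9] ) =[ - 9,37 ]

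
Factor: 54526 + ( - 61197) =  - 7^1*953^1   =  - 6671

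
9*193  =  1737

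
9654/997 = 9 + 681/997= 9.68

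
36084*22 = 793848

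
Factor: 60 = 2^2  *  3^1*5^1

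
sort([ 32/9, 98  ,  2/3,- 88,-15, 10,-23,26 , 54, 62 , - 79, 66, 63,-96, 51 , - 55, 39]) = [ - 96, - 88, - 79, - 55, - 23,  -  15, 2/3, 32/9,10,26, 39,51,54,62, 63, 66,  98] 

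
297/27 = 11 = 11.00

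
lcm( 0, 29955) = 0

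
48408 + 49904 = 98312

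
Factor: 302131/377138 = 431/538 = 2^ ( - 1)*269^( - 1)* 431^1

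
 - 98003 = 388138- 486141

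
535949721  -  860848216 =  - 324898495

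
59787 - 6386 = 53401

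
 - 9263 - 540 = - 9803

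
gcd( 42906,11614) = 2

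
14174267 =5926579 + 8247688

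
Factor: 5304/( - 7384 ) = -3^1*17^1*71^ ( - 1) = - 51/71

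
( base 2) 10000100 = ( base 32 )44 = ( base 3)11220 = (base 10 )132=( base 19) 6I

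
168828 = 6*28138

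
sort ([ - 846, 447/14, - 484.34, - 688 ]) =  [  -  846,- 688, - 484.34,447/14]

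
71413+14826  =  86239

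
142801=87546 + 55255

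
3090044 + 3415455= 6505499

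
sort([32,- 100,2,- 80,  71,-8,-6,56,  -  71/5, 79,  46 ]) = [ - 100, - 80, - 71/5, - 8, - 6,2,32, 46,56,71,79 ] 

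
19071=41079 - 22008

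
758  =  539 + 219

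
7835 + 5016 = 12851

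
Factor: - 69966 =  - 2^1 * 3^2 * 13^2*23^1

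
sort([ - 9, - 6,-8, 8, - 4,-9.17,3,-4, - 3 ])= [- 9.17 ,-9, - 8 , - 6 , - 4, - 4, - 3,  3,8 ] 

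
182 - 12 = 170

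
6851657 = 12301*557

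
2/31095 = 2/31095= 0.00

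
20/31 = 20/31 = 0.65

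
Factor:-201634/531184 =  - 2^( - 3 )*181^1*557^1*33199^( - 1) = -100817/265592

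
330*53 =17490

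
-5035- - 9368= 4333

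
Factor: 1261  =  13^1 *97^1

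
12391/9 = 12391/9 = 1376.78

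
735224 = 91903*8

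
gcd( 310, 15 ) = 5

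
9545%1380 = 1265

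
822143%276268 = 269607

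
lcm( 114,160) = 9120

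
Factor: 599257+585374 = 1184631= 3^1*7^1*19^1*2969^1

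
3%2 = 1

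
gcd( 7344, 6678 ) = 18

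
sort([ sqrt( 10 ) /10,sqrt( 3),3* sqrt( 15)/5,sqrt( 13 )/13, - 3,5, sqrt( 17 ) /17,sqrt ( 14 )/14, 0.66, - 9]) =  [ - 9, - 3,sqrt( 17)/17,sqrt (14 ) /14, sqrt(13) /13, sqrt ( 10) /10, 0.66,sqrt( 3 ),3*sqrt(15 )/5,  5]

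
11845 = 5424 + 6421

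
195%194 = 1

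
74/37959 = 74/37959 = 0.00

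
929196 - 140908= 788288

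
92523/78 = 1186 + 5/26 = 1186.19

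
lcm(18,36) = 36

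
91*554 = 50414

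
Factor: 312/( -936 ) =-3^ (-1 ) = - 1/3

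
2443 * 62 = 151466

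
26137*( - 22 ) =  -575014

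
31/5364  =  31/5364 = 0.01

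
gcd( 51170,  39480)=70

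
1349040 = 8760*154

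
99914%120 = 74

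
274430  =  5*54886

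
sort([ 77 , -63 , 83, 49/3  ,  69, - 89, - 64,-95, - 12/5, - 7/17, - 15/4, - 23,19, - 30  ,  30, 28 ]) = [-95,-89, - 64,-63, - 30,-23, - 15/4, - 12/5,  -  7/17,49/3, 19, 28,30,  69, 77,83]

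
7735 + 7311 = 15046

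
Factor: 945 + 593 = 2^1 * 769^1 = 1538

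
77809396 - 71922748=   5886648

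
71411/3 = 23803 + 2/3 = 23803.67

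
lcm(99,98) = 9702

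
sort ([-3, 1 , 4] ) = [ - 3, 1, 4]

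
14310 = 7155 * 2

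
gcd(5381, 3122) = 1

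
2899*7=20293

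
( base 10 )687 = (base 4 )22233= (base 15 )30C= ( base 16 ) 2AF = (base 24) 14f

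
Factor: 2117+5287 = 7404 = 2^2*3^1*617^1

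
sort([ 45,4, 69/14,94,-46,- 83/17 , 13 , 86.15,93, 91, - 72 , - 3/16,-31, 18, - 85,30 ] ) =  [ - 85,-72,-46,-31, - 83/17, -3/16, 4,69/14 , 13,18,30,  45,86.15,91, 93,  94 ] 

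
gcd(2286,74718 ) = 18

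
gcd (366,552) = 6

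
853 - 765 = 88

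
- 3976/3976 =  -1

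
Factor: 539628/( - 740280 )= - 2^( - 1 )*5^(-1) *31^( - 1)*193^1*199^(-1 ) * 233^1 = - 44969/61690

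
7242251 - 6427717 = 814534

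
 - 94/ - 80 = 1+7/40 = 1.18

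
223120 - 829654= - 606534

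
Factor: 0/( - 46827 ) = 0^1 = 0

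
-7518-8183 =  - 15701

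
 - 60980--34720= - 26260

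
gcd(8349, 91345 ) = 1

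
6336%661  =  387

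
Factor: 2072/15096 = 3^( - 1 )*7^1*17^( - 1 ) = 7/51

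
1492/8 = 186+1/2 = 186.50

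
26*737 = 19162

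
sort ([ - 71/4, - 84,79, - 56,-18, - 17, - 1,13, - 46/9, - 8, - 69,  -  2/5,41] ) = [-84, -69 , - 56, - 18, - 71/4, -17, - 8, - 46/9, - 1, - 2/5, 13,41,  79]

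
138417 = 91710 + 46707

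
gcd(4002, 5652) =6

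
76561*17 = 1301537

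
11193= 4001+7192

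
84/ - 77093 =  - 1 + 77009/77093  =  - 0.00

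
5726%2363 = 1000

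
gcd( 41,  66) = 1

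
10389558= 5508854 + 4880704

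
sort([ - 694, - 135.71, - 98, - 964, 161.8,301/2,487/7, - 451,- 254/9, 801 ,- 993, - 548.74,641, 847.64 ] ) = [ - 993, - 964, - 694, - 548.74 , - 451, - 135.71, - 98, - 254/9, 487/7, 301/2,161.8,641, 801,847.64 ] 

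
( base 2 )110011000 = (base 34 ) c0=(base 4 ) 12120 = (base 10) 408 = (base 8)630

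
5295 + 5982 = 11277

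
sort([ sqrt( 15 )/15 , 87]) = [sqrt ( 15)/15, 87 ]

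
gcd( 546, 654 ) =6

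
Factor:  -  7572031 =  - 89^1*149^1*571^1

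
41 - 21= 20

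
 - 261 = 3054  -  3315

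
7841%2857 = 2127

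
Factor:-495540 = -2^2*3^2 *5^1*2753^1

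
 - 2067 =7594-9661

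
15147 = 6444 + 8703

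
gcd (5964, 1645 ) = 7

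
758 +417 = 1175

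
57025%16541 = 7402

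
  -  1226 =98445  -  99671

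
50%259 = 50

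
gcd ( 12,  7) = 1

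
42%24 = 18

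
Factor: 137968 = 2^4*8623^1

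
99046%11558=6582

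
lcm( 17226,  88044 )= 792396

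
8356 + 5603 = 13959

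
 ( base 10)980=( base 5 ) 12410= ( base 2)1111010100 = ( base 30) 12k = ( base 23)1je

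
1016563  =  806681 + 209882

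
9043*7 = 63301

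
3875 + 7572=11447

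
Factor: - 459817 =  - 459817^1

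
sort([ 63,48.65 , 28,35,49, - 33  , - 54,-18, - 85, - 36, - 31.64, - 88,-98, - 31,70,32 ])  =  [-98, - 88, - 85, - 54, - 36,-33, - 31.64 ,-31,  -  18,28,32,35,48.65,49,63,70 ] 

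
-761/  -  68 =761/68 = 11.19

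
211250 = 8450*25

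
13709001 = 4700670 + 9008331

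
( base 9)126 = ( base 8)151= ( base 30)3F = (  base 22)4H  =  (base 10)105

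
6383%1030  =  203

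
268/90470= 134/45235= 0.00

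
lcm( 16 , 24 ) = 48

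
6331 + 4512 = 10843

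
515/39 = 13  +  8/39 = 13.21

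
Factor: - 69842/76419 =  - 2^1* 3^( - 2)*7^( - 1)*47^1*743^1 * 1213^( - 1 ) 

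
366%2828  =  366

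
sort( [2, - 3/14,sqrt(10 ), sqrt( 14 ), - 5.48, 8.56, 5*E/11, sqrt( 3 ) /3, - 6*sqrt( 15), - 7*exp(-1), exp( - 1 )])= [- 6*sqrt( 15), - 5.48, - 7* exp( - 1), - 3/14, exp( -1) , sqrt( 3 )/3,5 * E/11,2, sqrt( 10 ), sqrt(14 ), 8.56]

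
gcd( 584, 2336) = 584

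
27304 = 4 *6826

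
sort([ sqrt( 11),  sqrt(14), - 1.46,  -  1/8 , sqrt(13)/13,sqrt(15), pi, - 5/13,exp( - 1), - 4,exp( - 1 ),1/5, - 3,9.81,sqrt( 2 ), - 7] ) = [ - 7, - 4,-3, - 1.46, -5/13, - 1/8,1/5,sqrt( 13)/13, exp( - 1), exp( - 1 ), sqrt( 2 ),pi,sqrt (11), sqrt( 14),sqrt(15 ), 9.81]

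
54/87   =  18/29=0.62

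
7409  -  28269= - 20860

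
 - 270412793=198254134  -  468666927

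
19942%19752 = 190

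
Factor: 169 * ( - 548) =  - 92612 = - 2^2*13^2*137^1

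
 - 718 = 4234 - 4952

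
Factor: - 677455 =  - 5^1*157^1*863^1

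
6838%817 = 302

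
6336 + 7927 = 14263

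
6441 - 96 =6345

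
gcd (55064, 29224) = 8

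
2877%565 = 52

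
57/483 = 19/161  =  0.12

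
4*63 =252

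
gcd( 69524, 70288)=764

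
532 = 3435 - 2903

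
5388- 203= 5185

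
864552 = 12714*68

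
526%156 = 58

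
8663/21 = 8663/21 = 412.52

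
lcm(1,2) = 2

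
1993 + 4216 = 6209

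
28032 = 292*96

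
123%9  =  6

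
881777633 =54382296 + 827395337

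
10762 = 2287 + 8475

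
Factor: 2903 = 2903^1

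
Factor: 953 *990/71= 2^1*3^2* 5^1*11^1*71^( - 1 ) * 953^1 =943470/71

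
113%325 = 113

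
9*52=468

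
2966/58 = 51  +  4/29 = 51.14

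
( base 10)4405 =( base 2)1000100110101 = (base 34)3rj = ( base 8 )10465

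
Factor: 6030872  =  2^3*753859^1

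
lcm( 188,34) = 3196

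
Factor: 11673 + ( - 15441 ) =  - 2^3*3^1*157^1 = - 3768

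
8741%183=140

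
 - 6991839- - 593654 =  - 6398185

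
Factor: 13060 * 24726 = 322921560 = 2^3 * 3^1 * 5^1 * 13^1*317^1*653^1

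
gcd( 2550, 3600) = 150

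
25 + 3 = 28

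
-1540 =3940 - 5480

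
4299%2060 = 179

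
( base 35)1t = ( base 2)1000000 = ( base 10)64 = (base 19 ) 37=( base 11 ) 59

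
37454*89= 3333406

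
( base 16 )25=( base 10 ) 37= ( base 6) 101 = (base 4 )211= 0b100101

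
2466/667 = 3 + 465/667 = 3.70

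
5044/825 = 5044/825=   6.11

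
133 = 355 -222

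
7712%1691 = 948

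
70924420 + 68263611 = 139188031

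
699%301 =97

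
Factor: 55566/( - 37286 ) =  -27783/18643 = - 3^4 * 7^3 * 103^(- 1) *181^( - 1)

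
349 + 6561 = 6910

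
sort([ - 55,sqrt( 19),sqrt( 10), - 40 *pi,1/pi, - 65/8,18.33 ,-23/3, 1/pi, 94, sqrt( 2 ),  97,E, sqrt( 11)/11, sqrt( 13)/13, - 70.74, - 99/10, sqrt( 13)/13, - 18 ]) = [  -  40*pi, - 70.74, - 55,-18, - 99/10, - 65/8, - 23/3, sqrt( 13)/13,sqrt( 13 )/13,sqrt(11 ) /11,1/pi, 1/pi,sqrt( 2),E, sqrt( 10) , sqrt( 19), 18.33,94, 97 ] 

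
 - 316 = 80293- 80609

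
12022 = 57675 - 45653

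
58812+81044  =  139856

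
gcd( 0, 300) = 300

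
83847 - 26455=57392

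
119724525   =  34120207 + 85604318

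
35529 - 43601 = - 8072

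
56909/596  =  95  +  289/596 = 95.48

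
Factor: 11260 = 2^2*5^1 * 563^1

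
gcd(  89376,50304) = 96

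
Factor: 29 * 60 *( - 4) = - 2^4*3^1*5^1*29^1 = - 6960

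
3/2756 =3/2756 = 0.00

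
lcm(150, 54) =1350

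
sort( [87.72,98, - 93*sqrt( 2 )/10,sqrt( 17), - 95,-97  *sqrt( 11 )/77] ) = [ - 95, - 93 * sqrt( 2 )/10, -97 * sqrt( 11 )/77,sqrt( 17),87.72,98 ] 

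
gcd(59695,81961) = 1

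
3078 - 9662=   -  6584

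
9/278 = 9/278  =  0.03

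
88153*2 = 176306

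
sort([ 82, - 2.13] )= [ - 2.13, 82 ] 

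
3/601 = 3/601=0.00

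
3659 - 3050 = 609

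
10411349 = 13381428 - 2970079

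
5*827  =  4135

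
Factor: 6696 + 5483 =19^1*641^1 = 12179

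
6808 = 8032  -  1224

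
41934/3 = 13978 =13978.00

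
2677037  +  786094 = 3463131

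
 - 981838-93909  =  - 1075747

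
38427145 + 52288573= 90715718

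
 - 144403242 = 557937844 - 702341086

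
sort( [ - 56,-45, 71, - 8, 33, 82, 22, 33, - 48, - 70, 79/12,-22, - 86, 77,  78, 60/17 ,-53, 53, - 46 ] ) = [ - 86,  -  70,- 56, - 53,-48, - 46, - 45, - 22, - 8, 60/17, 79/12, 22,33, 33,53, 71,77, 78,82 ] 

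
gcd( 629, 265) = 1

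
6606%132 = 6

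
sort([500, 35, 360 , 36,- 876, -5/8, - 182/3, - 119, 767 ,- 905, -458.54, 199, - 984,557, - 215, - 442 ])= [-984, - 905, - 876,  -  458.54, - 442, - 215, - 119, - 182/3, - 5/8 , 35,  36, 199,360 , 500 , 557 , 767]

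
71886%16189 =7130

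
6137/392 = 15 + 257/392= 15.66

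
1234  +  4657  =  5891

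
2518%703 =409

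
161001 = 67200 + 93801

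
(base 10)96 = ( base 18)56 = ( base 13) 75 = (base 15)66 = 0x60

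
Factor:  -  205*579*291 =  - 3^2*5^1 * 41^1*  97^1*193^1= - 34540245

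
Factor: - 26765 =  - 5^1*53^1* 101^1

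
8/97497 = 8/97497=0.00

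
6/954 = 1/159 = 0.01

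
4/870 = 2/435 = 0.00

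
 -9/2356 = -9/2356 = - 0.00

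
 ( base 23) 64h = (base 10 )3283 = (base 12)1A97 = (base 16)CD3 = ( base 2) 110011010011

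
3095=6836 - 3741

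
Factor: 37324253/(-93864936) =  - 2^(-3 )*3^( - 1)*11^( - 1)*61^1*355549^ (-1 )*611873^1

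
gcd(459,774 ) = 9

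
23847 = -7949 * ( - 3)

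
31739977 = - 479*( - 66263)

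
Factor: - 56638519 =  - 7^1 *31^1 * 211^1 * 1237^1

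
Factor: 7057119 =3^1*31^1*75883^1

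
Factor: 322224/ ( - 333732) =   -  28/29 = - 2^2* 7^1*29^(-1)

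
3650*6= 21900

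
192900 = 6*32150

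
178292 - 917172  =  - 738880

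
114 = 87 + 27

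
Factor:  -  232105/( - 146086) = 2^ (  -  1) * 5^1*61^1 * 761^1*73043^( - 1 )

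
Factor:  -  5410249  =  -13^1*73^1 * 5701^1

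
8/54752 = 1/6844= 0.00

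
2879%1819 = 1060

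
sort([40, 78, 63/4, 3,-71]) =[ - 71, 3, 63/4, 40, 78]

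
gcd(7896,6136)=8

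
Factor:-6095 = -5^1 *23^1*53^1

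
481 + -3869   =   - 3388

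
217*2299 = 498883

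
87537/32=2735 + 17/32 = 2735.53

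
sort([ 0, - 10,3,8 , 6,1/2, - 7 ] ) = [-10, - 7, 0,1/2,3,6,8] 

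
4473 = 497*9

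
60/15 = 4 = 4.00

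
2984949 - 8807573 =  - 5822624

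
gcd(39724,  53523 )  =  1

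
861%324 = 213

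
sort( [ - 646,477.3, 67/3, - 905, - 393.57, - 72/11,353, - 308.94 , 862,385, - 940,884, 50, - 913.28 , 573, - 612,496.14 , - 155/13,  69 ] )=[ - 940, - 913.28, - 905 ,-646,- 612, - 393.57, - 308.94, - 155/13,  -  72/11,67/3 , 50, 69,353,385,477.3, 496.14,  573,  862,884 ] 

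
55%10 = 5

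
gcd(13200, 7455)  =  15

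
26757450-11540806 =15216644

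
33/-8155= - 1 +8122/8155 = -0.00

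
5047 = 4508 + 539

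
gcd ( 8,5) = 1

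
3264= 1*3264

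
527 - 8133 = - 7606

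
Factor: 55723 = 103^1*541^1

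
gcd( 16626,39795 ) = 3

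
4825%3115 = 1710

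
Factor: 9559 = 11^2 * 79^1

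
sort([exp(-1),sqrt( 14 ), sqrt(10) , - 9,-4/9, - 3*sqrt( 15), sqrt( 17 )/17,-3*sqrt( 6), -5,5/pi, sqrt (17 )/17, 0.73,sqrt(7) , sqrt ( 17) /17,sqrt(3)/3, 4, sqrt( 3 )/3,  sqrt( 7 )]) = [-3*sqrt( 15 ),-9 , - 3*sqrt( 6 ),-5,- 4/9,sqrt( 17 )/17,sqrt( 17)/17,sqrt( 17 ) /17 , exp(-1 ),sqrt (3)/3,  sqrt( 3) /3 , 0.73,5/pi,sqrt( 7) , sqrt( 7 ), sqrt(10 ),sqrt( 14), 4]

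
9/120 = 3/40 = 0.07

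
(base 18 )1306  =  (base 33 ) 68C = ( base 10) 6810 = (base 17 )169a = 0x1a9a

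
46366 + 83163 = 129529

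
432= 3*144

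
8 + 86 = 94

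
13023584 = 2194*5936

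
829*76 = 63004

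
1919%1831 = 88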